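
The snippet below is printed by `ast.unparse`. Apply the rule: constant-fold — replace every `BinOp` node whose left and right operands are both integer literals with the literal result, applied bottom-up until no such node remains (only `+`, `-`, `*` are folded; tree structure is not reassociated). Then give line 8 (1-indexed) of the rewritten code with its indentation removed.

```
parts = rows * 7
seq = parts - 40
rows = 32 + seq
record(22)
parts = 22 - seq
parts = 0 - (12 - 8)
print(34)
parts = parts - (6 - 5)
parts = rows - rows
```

parts = parts - 1

Transformed code:
parts = rows * 7
seq = parts - 40
rows = 32 + seq
record(22)
parts = 22 - seq
parts = -4
print(34)
parts = parts - 1
parts = rows - rows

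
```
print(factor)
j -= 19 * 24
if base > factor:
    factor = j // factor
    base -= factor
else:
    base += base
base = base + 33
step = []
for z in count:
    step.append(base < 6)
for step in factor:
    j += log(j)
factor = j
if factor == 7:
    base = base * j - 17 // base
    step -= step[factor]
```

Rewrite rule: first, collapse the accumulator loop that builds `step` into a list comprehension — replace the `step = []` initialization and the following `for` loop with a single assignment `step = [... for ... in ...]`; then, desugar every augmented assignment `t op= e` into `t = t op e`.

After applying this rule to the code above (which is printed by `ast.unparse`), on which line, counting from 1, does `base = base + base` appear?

7

Transformed code:
print(factor)
j = j - 19 * 24
if base > factor:
    factor = j // factor
    base = base - factor
else:
    base = base + base
base = base + 33
step = [base < 6 for z in count]
for step in factor:
    j = j + log(j)
factor = j
if factor == 7:
    base = base * j - 17 // base
    step = step - step[factor]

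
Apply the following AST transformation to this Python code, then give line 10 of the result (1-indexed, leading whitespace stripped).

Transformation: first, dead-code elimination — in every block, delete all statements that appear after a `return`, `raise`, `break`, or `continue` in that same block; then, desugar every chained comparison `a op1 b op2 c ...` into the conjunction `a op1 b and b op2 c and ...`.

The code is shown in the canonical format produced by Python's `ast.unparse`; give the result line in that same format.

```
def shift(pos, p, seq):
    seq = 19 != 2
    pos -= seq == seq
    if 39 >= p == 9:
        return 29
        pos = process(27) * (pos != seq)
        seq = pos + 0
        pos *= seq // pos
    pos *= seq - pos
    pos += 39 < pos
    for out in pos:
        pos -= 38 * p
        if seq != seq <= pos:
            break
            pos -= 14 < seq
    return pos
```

Transformed code:
def shift(pos, p, seq):
    seq = 19 != 2
    pos -= seq == seq
    if 39 >= p and p == 9:
        return 29
    pos *= seq - pos
    pos += 39 < pos
    for out in pos:
        pos -= 38 * p
        if seq != seq and seq <= pos:
            break
    return pos

if seq != seq and seq <= pos:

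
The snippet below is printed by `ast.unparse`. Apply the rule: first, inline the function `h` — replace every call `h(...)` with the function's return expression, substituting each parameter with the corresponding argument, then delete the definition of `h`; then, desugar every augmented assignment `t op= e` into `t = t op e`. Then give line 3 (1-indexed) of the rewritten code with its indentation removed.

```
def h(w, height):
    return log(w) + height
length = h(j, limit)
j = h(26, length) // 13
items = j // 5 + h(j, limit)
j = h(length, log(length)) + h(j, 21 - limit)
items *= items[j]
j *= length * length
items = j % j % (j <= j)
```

items = j // 5 + (log(j) + limit)

Transformed code:
length = log(j) + limit
j = (log(26) + length) // 13
items = j // 5 + (log(j) + limit)
j = log(length) + log(length) + (log(j) + (21 - limit))
items = items * items[j]
j = j * (length * length)
items = j % j % (j <= j)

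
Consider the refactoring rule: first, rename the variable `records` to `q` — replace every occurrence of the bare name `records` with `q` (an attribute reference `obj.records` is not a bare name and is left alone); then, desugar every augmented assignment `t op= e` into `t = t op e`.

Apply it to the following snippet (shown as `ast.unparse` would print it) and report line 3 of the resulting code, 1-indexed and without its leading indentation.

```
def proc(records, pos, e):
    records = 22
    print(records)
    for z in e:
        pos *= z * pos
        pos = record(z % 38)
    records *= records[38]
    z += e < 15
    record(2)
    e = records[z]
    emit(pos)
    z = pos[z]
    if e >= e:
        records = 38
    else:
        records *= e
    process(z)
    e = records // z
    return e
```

Transformed code:
def proc(q, pos, e):
    q = 22
    print(q)
    for z in e:
        pos = pos * (z * pos)
        pos = record(z % 38)
    q = q * q[38]
    z = z + (e < 15)
    record(2)
    e = q[z]
    emit(pos)
    z = pos[z]
    if e >= e:
        q = 38
    else:
        q = q * e
    process(z)
    e = q // z
    return e

print(q)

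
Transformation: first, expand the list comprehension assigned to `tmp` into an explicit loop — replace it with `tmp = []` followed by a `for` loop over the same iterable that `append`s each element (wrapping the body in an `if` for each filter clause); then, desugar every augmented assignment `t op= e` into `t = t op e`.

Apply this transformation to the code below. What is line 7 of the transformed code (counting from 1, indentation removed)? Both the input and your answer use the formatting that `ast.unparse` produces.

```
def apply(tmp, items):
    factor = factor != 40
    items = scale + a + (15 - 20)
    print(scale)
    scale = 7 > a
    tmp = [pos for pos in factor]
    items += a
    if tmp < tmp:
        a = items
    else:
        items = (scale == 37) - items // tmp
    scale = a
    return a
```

Transformed code:
def apply(tmp, items):
    factor = factor != 40
    items = scale + a + (15 - 20)
    print(scale)
    scale = 7 > a
    tmp = []
    for pos in factor:
        tmp.append(pos)
    items = items + a
    if tmp < tmp:
        a = items
    else:
        items = (scale == 37) - items // tmp
    scale = a
    return a

for pos in factor:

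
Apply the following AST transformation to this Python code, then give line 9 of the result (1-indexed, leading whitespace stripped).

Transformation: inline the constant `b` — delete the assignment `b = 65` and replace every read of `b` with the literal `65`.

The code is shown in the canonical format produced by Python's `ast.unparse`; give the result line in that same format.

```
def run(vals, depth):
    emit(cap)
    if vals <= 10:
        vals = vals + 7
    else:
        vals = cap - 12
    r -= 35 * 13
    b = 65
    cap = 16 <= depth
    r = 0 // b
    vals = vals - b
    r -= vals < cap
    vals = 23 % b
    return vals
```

Transformed code:
def run(vals, depth):
    emit(cap)
    if vals <= 10:
        vals = vals + 7
    else:
        vals = cap - 12
    r -= 35 * 13
    cap = 16 <= depth
    r = 0 // 65
    vals = vals - 65
    r -= vals < cap
    vals = 23 % 65
    return vals

r = 0 // 65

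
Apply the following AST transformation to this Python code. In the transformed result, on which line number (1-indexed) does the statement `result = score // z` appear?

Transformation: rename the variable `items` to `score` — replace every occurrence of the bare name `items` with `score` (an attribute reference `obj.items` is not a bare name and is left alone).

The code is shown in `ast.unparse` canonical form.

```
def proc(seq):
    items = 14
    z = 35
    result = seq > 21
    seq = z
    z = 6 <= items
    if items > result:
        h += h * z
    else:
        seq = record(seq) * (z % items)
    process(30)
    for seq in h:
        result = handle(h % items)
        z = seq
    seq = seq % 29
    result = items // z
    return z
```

16

Transformed code:
def proc(seq):
    score = 14
    z = 35
    result = seq > 21
    seq = z
    z = 6 <= score
    if score > result:
        h += h * z
    else:
        seq = record(seq) * (z % score)
    process(30)
    for seq in h:
        result = handle(h % score)
        z = seq
    seq = seq % 29
    result = score // z
    return z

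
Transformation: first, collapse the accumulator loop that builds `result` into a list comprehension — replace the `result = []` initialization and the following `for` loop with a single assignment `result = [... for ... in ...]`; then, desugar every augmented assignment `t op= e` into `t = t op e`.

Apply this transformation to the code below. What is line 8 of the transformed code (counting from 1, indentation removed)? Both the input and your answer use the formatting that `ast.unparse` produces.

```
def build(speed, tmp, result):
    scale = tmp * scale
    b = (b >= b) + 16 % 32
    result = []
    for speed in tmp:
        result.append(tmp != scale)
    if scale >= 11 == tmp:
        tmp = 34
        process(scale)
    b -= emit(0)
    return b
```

Transformed code:
def build(speed, tmp, result):
    scale = tmp * scale
    b = (b >= b) + 16 % 32
    result = [tmp != scale for speed in tmp]
    if scale >= 11 == tmp:
        tmp = 34
        process(scale)
    b = b - emit(0)
    return b

b = b - emit(0)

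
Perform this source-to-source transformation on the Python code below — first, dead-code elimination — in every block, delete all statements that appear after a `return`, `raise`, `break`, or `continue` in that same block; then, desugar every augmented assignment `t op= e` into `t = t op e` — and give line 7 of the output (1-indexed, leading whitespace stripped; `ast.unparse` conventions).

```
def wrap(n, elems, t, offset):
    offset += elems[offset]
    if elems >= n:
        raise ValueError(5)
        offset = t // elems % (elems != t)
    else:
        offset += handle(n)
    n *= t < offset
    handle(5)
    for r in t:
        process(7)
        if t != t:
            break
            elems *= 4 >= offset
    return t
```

Transformed code:
def wrap(n, elems, t, offset):
    offset = offset + elems[offset]
    if elems >= n:
        raise ValueError(5)
    else:
        offset = offset + handle(n)
    n = n * (t < offset)
    handle(5)
    for r in t:
        process(7)
        if t != t:
            break
    return t

n = n * (t < offset)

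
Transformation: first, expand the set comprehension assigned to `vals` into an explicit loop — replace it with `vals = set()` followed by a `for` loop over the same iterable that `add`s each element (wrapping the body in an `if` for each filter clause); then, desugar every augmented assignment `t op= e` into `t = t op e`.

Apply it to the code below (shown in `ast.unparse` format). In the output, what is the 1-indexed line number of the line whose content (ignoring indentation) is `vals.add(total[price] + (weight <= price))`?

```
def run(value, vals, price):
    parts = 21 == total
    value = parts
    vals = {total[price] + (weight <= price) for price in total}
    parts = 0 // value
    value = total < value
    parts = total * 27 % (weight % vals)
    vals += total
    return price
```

6

Transformed code:
def run(value, vals, price):
    parts = 21 == total
    value = parts
    vals = set()
    for price in total:
        vals.add(total[price] + (weight <= price))
    parts = 0 // value
    value = total < value
    parts = total * 27 % (weight % vals)
    vals = vals + total
    return price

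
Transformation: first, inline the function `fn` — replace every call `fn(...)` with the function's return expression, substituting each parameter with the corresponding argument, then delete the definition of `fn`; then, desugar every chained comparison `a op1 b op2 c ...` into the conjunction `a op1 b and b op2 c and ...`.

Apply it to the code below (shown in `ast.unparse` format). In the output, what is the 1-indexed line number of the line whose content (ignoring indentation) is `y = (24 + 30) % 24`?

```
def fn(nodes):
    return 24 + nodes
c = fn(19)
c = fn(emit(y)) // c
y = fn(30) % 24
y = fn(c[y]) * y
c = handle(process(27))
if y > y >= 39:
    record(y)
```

Transformed code:
c = 24 + 19
c = (24 + emit(y)) // c
y = (24 + 30) % 24
y = (24 + c[y]) * y
c = handle(process(27))
if y > y and y >= 39:
    record(y)

3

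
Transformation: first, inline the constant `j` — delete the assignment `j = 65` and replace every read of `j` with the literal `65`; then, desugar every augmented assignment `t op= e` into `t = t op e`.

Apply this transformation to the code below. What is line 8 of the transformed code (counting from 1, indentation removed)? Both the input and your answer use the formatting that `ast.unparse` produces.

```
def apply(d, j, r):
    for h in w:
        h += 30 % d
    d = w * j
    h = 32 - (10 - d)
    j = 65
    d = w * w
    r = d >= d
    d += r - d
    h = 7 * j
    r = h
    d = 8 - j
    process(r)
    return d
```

d = d + (r - d)

Transformed code:
def apply(d, j, r):
    for h in w:
        h = h + 30 % d
    d = w * 65
    h = 32 - (10 - d)
    d = w * w
    r = d >= d
    d = d + (r - d)
    h = 7 * 65
    r = h
    d = 8 - 65
    process(r)
    return d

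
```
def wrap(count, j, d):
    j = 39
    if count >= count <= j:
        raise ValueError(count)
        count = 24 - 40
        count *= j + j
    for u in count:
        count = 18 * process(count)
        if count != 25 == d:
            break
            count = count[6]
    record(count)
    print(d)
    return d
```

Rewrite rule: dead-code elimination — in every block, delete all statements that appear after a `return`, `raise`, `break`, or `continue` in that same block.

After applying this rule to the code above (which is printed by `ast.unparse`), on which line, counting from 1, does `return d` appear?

Transformed code:
def wrap(count, j, d):
    j = 39
    if count >= count <= j:
        raise ValueError(count)
    for u in count:
        count = 18 * process(count)
        if count != 25 == d:
            break
    record(count)
    print(d)
    return d

11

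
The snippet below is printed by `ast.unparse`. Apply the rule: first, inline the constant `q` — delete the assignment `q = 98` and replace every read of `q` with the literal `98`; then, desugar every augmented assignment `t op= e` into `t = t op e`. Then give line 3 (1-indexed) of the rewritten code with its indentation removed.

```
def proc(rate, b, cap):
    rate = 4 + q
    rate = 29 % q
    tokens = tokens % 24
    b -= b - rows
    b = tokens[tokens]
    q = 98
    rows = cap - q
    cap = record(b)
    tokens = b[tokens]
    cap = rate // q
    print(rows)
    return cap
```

rate = 29 % 98

Transformed code:
def proc(rate, b, cap):
    rate = 4 + 98
    rate = 29 % 98
    tokens = tokens % 24
    b = b - (b - rows)
    b = tokens[tokens]
    rows = cap - 98
    cap = record(b)
    tokens = b[tokens]
    cap = rate // 98
    print(rows)
    return cap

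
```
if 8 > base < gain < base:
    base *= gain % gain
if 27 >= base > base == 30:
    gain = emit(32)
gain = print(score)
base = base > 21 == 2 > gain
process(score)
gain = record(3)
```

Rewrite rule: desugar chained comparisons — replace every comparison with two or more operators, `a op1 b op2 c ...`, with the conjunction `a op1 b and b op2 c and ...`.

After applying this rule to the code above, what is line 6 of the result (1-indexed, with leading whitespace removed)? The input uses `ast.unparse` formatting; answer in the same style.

Transformed code:
if 8 > base and base < gain and (gain < base):
    base *= gain % gain
if 27 >= base and base > base and (base == 30):
    gain = emit(32)
gain = print(score)
base = base > 21 and 21 == 2 and (2 > gain)
process(score)
gain = record(3)

base = base > 21 and 21 == 2 and (2 > gain)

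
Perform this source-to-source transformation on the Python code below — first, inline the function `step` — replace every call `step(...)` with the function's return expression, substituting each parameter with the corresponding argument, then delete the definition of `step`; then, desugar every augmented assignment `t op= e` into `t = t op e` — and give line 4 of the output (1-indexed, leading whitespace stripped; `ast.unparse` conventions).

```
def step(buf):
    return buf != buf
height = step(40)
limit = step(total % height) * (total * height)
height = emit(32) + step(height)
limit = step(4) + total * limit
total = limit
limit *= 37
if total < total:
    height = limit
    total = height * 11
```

limit = (4 != 4) + total * limit

Transformed code:
height = 40 != 40
limit = (total % height != total % height) * (total * height)
height = emit(32) + (height != height)
limit = (4 != 4) + total * limit
total = limit
limit = limit * 37
if total < total:
    height = limit
    total = height * 11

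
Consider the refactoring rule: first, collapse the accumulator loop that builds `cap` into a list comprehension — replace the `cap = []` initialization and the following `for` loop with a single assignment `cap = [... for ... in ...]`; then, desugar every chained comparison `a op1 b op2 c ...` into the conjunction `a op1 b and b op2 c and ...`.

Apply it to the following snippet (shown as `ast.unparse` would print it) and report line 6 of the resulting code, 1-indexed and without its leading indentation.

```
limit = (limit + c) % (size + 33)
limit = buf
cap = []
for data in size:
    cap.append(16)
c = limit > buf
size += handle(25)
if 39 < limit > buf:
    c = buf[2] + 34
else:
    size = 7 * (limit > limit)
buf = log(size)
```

if 39 < limit and limit > buf:

Transformed code:
limit = (limit + c) % (size + 33)
limit = buf
cap = [16 for data in size]
c = limit > buf
size += handle(25)
if 39 < limit and limit > buf:
    c = buf[2] + 34
else:
    size = 7 * (limit > limit)
buf = log(size)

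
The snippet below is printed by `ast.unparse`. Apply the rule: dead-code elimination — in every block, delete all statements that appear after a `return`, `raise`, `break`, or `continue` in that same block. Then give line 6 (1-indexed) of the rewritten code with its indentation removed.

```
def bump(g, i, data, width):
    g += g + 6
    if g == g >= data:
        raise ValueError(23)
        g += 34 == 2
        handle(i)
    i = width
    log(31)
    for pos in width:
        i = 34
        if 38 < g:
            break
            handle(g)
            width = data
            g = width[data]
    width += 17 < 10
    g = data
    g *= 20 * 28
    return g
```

Transformed code:
def bump(g, i, data, width):
    g += g + 6
    if g == g >= data:
        raise ValueError(23)
    i = width
    log(31)
    for pos in width:
        i = 34
        if 38 < g:
            break
    width += 17 < 10
    g = data
    g *= 20 * 28
    return g

log(31)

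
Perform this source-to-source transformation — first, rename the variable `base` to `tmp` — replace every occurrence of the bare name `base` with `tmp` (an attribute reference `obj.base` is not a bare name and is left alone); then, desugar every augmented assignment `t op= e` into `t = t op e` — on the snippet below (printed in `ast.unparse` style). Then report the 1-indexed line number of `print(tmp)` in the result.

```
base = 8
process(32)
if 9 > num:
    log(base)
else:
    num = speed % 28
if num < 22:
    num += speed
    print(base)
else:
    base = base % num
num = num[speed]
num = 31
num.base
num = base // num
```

9

Transformed code:
tmp = 8
process(32)
if 9 > num:
    log(tmp)
else:
    num = speed % 28
if num < 22:
    num = num + speed
    print(tmp)
else:
    tmp = tmp % num
num = num[speed]
num = 31
num.base
num = tmp // num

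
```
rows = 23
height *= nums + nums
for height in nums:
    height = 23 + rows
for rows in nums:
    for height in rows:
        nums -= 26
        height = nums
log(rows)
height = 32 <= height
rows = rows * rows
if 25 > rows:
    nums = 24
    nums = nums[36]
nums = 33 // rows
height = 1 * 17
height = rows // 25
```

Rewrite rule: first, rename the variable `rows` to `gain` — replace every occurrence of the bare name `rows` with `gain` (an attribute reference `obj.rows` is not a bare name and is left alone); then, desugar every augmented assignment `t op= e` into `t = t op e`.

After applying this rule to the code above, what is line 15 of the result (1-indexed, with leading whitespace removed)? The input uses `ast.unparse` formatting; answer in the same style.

nums = 33 // gain

Transformed code:
gain = 23
height = height * (nums + nums)
for height in nums:
    height = 23 + gain
for gain in nums:
    for height in gain:
        nums = nums - 26
        height = nums
log(gain)
height = 32 <= height
gain = gain * gain
if 25 > gain:
    nums = 24
    nums = nums[36]
nums = 33 // gain
height = 1 * 17
height = gain // 25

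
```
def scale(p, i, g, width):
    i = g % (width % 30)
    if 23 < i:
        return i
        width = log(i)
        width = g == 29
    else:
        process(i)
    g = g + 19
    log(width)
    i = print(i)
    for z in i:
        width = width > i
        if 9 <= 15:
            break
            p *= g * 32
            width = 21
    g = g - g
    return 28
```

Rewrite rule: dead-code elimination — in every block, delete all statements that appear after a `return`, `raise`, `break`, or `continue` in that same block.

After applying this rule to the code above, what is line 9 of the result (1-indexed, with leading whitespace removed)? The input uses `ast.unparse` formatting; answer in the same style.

i = print(i)

Transformed code:
def scale(p, i, g, width):
    i = g % (width % 30)
    if 23 < i:
        return i
    else:
        process(i)
    g = g + 19
    log(width)
    i = print(i)
    for z in i:
        width = width > i
        if 9 <= 15:
            break
    g = g - g
    return 28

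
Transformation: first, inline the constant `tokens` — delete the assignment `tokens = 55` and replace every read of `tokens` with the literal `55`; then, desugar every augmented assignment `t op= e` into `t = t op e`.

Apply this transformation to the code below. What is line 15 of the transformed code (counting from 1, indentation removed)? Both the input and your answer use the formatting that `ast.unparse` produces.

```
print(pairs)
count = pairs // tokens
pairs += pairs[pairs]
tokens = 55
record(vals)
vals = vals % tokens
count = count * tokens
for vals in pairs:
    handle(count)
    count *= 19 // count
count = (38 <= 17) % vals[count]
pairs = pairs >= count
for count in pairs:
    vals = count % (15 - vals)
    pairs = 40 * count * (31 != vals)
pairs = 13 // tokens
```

pairs = 13 // 55

Transformed code:
print(pairs)
count = pairs // 55
pairs = pairs + pairs[pairs]
record(vals)
vals = vals % 55
count = count * 55
for vals in pairs:
    handle(count)
    count = count * (19 // count)
count = (38 <= 17) % vals[count]
pairs = pairs >= count
for count in pairs:
    vals = count % (15 - vals)
    pairs = 40 * count * (31 != vals)
pairs = 13 // 55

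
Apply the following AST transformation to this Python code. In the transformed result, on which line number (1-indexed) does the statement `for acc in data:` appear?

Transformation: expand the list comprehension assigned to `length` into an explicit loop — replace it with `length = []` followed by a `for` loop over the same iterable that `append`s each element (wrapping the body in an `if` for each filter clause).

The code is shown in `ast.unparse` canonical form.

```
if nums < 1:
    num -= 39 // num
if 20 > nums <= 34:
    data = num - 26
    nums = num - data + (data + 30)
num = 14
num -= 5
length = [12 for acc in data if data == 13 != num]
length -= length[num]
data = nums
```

Transformed code:
if nums < 1:
    num -= 39 // num
if 20 > nums <= 34:
    data = num - 26
    nums = num - data + (data + 30)
num = 14
num -= 5
length = []
for acc in data:
    if data == 13 != num:
        length.append(12)
length -= length[num]
data = nums

9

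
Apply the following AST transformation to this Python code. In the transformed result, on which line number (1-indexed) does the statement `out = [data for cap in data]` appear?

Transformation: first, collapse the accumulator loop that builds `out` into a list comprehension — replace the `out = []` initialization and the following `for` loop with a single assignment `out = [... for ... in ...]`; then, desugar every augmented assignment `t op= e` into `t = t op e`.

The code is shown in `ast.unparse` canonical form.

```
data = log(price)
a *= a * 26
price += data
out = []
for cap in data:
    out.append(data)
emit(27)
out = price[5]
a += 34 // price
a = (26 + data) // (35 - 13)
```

4

Transformed code:
data = log(price)
a = a * (a * 26)
price = price + data
out = [data for cap in data]
emit(27)
out = price[5]
a = a + 34 // price
a = (26 + data) // (35 - 13)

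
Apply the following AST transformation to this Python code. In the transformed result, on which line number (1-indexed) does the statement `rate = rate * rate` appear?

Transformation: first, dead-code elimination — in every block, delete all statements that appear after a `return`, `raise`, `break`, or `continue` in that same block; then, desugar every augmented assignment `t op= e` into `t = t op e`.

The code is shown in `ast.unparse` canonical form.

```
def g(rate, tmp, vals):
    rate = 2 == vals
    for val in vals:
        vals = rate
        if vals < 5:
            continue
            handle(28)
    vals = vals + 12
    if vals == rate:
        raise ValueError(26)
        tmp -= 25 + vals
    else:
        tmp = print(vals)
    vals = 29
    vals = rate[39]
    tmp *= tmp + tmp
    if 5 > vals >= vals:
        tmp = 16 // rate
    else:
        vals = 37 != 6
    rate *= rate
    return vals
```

Transformed code:
def g(rate, tmp, vals):
    rate = 2 == vals
    for val in vals:
        vals = rate
        if vals < 5:
            continue
    vals = vals + 12
    if vals == rate:
        raise ValueError(26)
    else:
        tmp = print(vals)
    vals = 29
    vals = rate[39]
    tmp = tmp * (tmp + tmp)
    if 5 > vals >= vals:
        tmp = 16 // rate
    else:
        vals = 37 != 6
    rate = rate * rate
    return vals

19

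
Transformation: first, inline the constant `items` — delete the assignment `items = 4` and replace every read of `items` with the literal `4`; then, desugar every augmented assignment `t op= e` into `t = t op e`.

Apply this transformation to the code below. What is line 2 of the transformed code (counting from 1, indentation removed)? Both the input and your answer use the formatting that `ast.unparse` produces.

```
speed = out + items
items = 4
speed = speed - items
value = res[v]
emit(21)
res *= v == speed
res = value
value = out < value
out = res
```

Transformed code:
speed = out + 4
speed = speed - 4
value = res[v]
emit(21)
res = res * (v == speed)
res = value
value = out < value
out = res

speed = speed - 4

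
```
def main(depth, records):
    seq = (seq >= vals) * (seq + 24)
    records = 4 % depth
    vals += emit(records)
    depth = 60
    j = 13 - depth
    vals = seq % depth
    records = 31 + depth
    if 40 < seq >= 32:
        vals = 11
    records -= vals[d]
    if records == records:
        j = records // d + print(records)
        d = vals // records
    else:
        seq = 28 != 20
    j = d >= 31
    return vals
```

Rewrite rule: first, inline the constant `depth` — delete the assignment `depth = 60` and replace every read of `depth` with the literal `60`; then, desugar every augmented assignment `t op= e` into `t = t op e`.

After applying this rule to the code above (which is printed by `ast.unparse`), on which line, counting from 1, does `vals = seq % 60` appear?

6

Transformed code:
def main(depth, records):
    seq = (seq >= vals) * (seq + 24)
    records = 4 % 60
    vals = vals + emit(records)
    j = 13 - 60
    vals = seq % 60
    records = 31 + 60
    if 40 < seq >= 32:
        vals = 11
    records = records - vals[d]
    if records == records:
        j = records // d + print(records)
        d = vals // records
    else:
        seq = 28 != 20
    j = d >= 31
    return vals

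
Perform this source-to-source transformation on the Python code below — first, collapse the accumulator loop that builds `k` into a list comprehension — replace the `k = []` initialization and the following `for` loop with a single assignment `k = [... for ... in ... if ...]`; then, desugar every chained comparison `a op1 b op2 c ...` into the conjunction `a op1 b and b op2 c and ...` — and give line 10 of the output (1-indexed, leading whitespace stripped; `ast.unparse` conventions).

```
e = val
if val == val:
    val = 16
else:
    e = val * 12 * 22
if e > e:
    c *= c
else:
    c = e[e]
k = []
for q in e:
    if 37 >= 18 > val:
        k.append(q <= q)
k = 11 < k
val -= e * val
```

Transformed code:
e = val
if val == val:
    val = 16
else:
    e = val * 12 * 22
if e > e:
    c *= c
else:
    c = e[e]
k = [q <= q for q in e if 37 >= 18 and 18 > val]
k = 11 < k
val -= e * val

k = [q <= q for q in e if 37 >= 18 and 18 > val]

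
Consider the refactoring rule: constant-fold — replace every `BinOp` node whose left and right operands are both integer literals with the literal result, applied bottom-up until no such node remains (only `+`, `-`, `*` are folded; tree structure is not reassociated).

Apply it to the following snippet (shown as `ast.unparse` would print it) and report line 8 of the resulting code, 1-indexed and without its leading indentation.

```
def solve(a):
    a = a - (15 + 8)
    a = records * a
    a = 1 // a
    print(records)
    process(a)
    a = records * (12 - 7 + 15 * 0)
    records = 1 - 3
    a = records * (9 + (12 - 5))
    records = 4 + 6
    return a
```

records = -2

Transformed code:
def solve(a):
    a = a - 23
    a = records * a
    a = 1 // a
    print(records)
    process(a)
    a = records * 5
    records = -2
    a = records * 16
    records = 10
    return a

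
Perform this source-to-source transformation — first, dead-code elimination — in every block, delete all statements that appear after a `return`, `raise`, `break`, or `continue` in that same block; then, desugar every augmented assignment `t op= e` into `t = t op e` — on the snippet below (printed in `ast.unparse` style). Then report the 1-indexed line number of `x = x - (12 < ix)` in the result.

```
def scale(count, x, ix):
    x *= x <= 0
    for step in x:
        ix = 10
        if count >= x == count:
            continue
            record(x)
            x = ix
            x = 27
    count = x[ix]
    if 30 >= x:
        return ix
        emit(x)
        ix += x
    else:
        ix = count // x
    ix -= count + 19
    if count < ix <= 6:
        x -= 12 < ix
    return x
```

Transformed code:
def scale(count, x, ix):
    x = x * (x <= 0)
    for step in x:
        ix = 10
        if count >= x == count:
            continue
    count = x[ix]
    if 30 >= x:
        return ix
    else:
        ix = count // x
    ix = ix - (count + 19)
    if count < ix <= 6:
        x = x - (12 < ix)
    return x

14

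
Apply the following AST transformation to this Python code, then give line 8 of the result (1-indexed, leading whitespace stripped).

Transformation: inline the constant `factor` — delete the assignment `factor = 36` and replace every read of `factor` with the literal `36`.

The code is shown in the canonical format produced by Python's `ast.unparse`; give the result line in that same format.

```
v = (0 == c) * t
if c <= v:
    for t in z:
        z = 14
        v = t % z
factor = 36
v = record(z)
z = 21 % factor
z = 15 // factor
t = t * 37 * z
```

z = 15 // 36

Transformed code:
v = (0 == c) * t
if c <= v:
    for t in z:
        z = 14
        v = t % z
v = record(z)
z = 21 % 36
z = 15 // 36
t = t * 37 * z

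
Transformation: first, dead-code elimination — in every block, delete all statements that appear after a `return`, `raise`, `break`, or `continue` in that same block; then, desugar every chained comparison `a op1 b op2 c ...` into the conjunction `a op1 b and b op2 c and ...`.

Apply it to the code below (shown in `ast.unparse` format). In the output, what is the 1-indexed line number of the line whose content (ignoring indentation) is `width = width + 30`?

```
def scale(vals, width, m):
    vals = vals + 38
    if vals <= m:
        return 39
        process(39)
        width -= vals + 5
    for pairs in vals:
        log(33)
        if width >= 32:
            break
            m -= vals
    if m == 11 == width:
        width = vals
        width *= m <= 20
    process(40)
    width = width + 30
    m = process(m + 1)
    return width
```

13

Transformed code:
def scale(vals, width, m):
    vals = vals + 38
    if vals <= m:
        return 39
    for pairs in vals:
        log(33)
        if width >= 32:
            break
    if m == 11 and 11 == width:
        width = vals
        width *= m <= 20
    process(40)
    width = width + 30
    m = process(m + 1)
    return width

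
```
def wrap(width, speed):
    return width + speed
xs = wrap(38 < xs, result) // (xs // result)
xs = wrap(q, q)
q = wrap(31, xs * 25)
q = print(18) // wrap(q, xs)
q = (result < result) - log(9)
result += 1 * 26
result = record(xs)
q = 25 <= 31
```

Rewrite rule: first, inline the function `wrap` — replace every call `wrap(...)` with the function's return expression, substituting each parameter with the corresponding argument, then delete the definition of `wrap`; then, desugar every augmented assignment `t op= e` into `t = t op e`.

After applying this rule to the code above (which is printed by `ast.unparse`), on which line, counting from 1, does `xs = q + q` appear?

Transformed code:
xs = ((38 < xs) + result) // (xs // result)
xs = q + q
q = 31 + xs * 25
q = print(18) // (q + xs)
q = (result < result) - log(9)
result = result + 1 * 26
result = record(xs)
q = 25 <= 31

2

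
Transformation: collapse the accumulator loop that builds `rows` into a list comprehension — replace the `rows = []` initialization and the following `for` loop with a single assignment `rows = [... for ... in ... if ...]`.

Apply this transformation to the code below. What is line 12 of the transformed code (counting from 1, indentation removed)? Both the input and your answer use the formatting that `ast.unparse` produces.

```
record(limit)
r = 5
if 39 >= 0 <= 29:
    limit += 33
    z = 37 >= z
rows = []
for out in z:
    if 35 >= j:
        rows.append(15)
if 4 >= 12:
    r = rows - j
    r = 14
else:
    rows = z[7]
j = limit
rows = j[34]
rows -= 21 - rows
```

Transformed code:
record(limit)
r = 5
if 39 >= 0 <= 29:
    limit += 33
    z = 37 >= z
rows = [15 for out in z if 35 >= j]
if 4 >= 12:
    r = rows - j
    r = 14
else:
    rows = z[7]
j = limit
rows = j[34]
rows -= 21 - rows

j = limit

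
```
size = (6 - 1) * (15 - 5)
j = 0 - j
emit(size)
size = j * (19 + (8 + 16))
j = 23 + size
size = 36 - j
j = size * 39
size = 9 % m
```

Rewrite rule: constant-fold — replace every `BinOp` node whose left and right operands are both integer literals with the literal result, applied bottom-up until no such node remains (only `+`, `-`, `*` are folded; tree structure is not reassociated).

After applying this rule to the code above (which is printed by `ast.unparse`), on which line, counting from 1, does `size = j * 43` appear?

Transformed code:
size = 50
j = 0 - j
emit(size)
size = j * 43
j = 23 + size
size = 36 - j
j = size * 39
size = 9 % m

4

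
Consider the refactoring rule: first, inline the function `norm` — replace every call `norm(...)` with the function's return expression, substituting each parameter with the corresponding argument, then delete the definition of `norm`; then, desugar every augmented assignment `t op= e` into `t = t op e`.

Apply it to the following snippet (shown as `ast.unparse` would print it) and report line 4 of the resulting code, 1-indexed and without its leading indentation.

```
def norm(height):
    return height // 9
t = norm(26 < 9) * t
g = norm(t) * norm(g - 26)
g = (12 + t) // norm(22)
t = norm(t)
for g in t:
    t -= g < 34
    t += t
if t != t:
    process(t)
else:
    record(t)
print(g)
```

t = t // 9

Transformed code:
t = (26 < 9) // 9 * t
g = t // 9 * ((g - 26) // 9)
g = (12 + t) // (22 // 9)
t = t // 9
for g in t:
    t = t - (g < 34)
    t = t + t
if t != t:
    process(t)
else:
    record(t)
print(g)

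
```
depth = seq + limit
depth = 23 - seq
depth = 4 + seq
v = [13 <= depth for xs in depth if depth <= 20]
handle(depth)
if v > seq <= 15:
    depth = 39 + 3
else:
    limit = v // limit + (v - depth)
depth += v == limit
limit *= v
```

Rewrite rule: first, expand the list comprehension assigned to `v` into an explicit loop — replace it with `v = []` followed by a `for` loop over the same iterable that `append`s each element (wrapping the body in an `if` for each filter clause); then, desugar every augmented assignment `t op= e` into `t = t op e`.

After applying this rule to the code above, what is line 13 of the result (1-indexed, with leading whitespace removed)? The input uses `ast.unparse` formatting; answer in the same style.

Transformed code:
depth = seq + limit
depth = 23 - seq
depth = 4 + seq
v = []
for xs in depth:
    if depth <= 20:
        v.append(13 <= depth)
handle(depth)
if v > seq <= 15:
    depth = 39 + 3
else:
    limit = v // limit + (v - depth)
depth = depth + (v == limit)
limit = limit * v

depth = depth + (v == limit)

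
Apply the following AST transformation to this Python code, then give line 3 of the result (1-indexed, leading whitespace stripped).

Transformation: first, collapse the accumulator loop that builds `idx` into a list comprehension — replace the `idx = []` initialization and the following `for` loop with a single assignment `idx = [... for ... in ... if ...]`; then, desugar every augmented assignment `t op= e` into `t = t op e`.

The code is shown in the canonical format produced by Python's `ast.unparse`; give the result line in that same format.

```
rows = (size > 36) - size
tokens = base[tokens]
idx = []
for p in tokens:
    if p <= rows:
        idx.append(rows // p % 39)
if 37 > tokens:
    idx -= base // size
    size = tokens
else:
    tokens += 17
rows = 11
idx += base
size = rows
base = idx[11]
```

Transformed code:
rows = (size > 36) - size
tokens = base[tokens]
idx = [rows // p % 39 for p in tokens if p <= rows]
if 37 > tokens:
    idx = idx - base // size
    size = tokens
else:
    tokens = tokens + 17
rows = 11
idx = idx + base
size = rows
base = idx[11]

idx = [rows // p % 39 for p in tokens if p <= rows]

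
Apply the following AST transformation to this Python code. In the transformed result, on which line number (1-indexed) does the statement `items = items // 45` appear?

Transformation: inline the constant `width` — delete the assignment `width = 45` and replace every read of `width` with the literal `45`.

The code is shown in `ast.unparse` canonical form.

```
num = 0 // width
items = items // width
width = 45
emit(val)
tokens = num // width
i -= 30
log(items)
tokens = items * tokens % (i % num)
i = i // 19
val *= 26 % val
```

2

Transformed code:
num = 0 // 45
items = items // 45
emit(val)
tokens = num // 45
i -= 30
log(items)
tokens = items * tokens % (i % num)
i = i // 19
val *= 26 % val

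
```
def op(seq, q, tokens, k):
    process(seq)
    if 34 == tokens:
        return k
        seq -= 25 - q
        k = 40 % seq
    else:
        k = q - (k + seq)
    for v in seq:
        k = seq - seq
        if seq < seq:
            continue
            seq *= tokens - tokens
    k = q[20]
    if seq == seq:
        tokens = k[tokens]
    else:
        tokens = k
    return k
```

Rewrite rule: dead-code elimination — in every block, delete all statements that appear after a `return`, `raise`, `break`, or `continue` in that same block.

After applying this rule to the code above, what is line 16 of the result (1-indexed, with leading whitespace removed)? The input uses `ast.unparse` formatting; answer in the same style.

return k

Transformed code:
def op(seq, q, tokens, k):
    process(seq)
    if 34 == tokens:
        return k
    else:
        k = q - (k + seq)
    for v in seq:
        k = seq - seq
        if seq < seq:
            continue
    k = q[20]
    if seq == seq:
        tokens = k[tokens]
    else:
        tokens = k
    return k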